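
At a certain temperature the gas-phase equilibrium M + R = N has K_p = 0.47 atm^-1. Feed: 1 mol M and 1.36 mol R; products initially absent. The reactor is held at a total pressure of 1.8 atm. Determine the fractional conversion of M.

X = 0.303

Take 1 mol M as basis and let X be its fractional conversion, so ξ = X.
Mole table: n_M = 1 − X; n_R = 1.36 − X; n_N = X.
Total moles n_T = 2.36 − X.
y_i = n_i/n_T, p_i = y_i·P. K_p = p_N / (p_M p_R).
Setting this equal to 0.47 atm^-1 and taking the physical root (0 < X < 1) gives X = 0.303.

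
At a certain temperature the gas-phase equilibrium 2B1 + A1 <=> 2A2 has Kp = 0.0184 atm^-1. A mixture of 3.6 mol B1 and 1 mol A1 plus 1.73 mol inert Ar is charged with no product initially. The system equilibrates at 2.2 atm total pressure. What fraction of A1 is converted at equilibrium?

Basis: 1 mol A1 initially; let X = conversion of A1. Extent ξ = X.
At extent ξ: n_B1 = 3.6 − 2X; n_A1 = 1 − X; n_A2 = 2X; n_I = 1.73 (inert).
n_T = Σnᵢ = 6.33 − X.
y_i = n_i/n_T, p_i = y_i·P. Kp = p_A2^2 / (p_B1^2 p_A1).
Substituting and setting equal to 0.0184 atm^-1 gives a polynomial in X; the root in (0,1) is X = 0.126.

X = 0.126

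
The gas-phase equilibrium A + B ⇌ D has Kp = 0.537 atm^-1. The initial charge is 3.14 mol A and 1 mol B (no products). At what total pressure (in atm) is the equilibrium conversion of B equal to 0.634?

P = 4.51 atm

Let X = conversion of B (basis 1 mol B); extent of reaction ξ = X.
Mole table: n_A = 3.14 − X; n_B = 1 − X; n_D = X.
Total moles n_T = 4.14 − X.
Kp = p_D / (p_A p_B) with p_i = (n_i/n_T)·P.
At X = 0.634: the mole-fraction product g(X) = Π y_i^ν_i = 2.423. Since Kp = g(X)·P^{-1}, P = (g/Kp)^(1/1) = (2.423/0.537)^(1/1) = 4.51 atm.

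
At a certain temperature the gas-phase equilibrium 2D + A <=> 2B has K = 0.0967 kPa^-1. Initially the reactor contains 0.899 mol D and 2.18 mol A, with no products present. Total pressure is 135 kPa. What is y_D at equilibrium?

y_D = 0.083

Take 0.899 mol D as basis and let X be its fractional conversion, so ξ = 0.45X.
Species balance: n_D = 0.899 − 0.899X; n_A = 2.18 − 0.45X; n_B = 0.899X.
n_T = Σnᵢ = 3.08 − 0.45X.
y_i = n_i/n_T, p_i = y_i·P. K = p_B^2 / (p_D^2 p_A).
Substituting and setting equal to 0.0967 kPa^-1 gives a polynomial in X; the root in (0,1) is X = 0.748.
Then n_D = 0.227, n_T = 2.74, so y_D = 0.083.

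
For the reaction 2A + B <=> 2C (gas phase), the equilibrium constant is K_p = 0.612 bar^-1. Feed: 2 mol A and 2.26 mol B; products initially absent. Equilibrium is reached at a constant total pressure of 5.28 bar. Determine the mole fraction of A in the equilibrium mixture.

y_A = 0.243

Basis: 2 mol A initially; let X = conversion of A. Extent ξ = X.
Mole table: n_A = 2 − 2X; n_B = 2.26 − X; n_C = 2X.
Total moles n_T = 4.26 − X.
y_i = n_i/n_T, p_i = y_i·P. K_p = p_C^2 / (p_A^2 p_B).
This yields a degree-3 equation in X; solving on (0,1), X = 0.550.
Then n_A = 0.901, n_T = 3.71, so y_A = 0.243.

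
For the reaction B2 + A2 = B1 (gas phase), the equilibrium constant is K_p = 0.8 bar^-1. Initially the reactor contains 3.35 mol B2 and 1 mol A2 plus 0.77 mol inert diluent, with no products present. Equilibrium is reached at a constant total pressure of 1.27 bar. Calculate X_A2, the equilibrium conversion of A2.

X = 0.389

Let X = conversion of A2 (basis 1 mol A2); extent of reaction ξ = X.
Species balance: n_B2 = 3.35 − X; n_A2 = 1 − X; n_B1 = X; n_I = 0.77 (inert).
Total moles n_T = 5.12 − X.
y_i = n_i/n_T, p_i = y_i·P. K_p = p_B1 / (p_B2 p_A2).
This yields a degree-2 equation in X; solving on (0,1), X = 0.389.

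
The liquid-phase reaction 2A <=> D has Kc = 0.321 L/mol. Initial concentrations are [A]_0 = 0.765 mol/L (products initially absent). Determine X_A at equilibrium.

X = 0.265

Let X = conversion of A; extent ξ = 0.765X/2 mol/L.
Concentrations: [A] = 0.765 − 0.765X; [D] = 0.383X.
Kc = [D] / ([A]^2).
Solving Kc = 0.321 for X ∈ (0,1): X = 0.265.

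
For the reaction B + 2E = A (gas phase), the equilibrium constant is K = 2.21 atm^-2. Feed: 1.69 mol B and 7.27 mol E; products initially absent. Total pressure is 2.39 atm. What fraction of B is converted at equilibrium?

Let X = conversion of B (basis 1.69 mol B); extent of reaction ξ = 1.69X.
Moles: n_B = 1.69 − 1.69X; n_E = 7.27 − 3.38X; n_A = 1.69X.
n_T = Σnᵢ = 8.96 − 3.38X.
Mole fractions y_i = n_i/n_T; K = p_A / (p_B p_E^2) with p_i = y_i·P.
This yields a degree-3 equation in X; solving on (0,1), X = 0.867.

X = 0.867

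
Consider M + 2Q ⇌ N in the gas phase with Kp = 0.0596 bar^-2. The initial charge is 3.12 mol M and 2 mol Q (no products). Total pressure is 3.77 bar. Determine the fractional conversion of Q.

X = 0.254

Basis: 2 mol Q initially; let X = conversion of Q. Extent ξ = X.
Mole table: n_M = 3.12 − X; n_Q = 2 − 2X; n_N = X.
Summing: n_T = 5.12 − 2X.
With p_i = (n_i/n_T)P, Kp = p_N / (p_M p_Q^2).
Setting this equal to 0.0596 bar^-2 and taking the physical root (0 < X < 1) gives X = 0.254.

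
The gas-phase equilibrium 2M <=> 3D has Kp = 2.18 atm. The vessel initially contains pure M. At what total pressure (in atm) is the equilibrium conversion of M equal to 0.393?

Basis: 1 mol M initially; let X = conversion of M. Extent ξ = 0.5X.
At extent ξ: n_M = 1 − X; n_D = 1.5X.
n_T = Σnᵢ = 1 + 0.5X.
Kp = p_D^3 / (p_M^2) with p_i = (n_i/n_T)·P.
At X = 0.393: the mole-fraction product g(X) = Π y_i^ν_i = 0.4647. Since Kp = g(X)·P^{1}, P = (Kp/g)^(1/1) = (2.18/0.4647)^(1/1) = 4.69 atm.

P = 4.69 atm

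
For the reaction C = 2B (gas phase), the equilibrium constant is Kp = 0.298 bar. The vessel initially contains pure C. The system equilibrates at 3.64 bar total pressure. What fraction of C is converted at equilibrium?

X = 0.142

Take 1 mol C as basis and let X be its fractional conversion, so ξ = X.
Species balance: n_C = 1 − X; n_B = 2X.
Summing: n_T = 1 + X.
y_i = n_i/n_T, p_i = y_i·P. Kp = p_B^2 / (p_C).
Equating to 0.298 bar and solving on 0 < X < 1: X = 0.142.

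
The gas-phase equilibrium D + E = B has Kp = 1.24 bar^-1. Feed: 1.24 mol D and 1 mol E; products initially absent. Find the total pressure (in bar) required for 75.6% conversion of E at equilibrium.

Let X = conversion of E (basis 1 mol E); extent of reaction ξ = X.
Mole table: n_D = 1.24 − X; n_E = 1 − X; n_B = X.
Total moles n_T = 2.24 − X.
Kp = p_B / (p_D p_E) with p_i = (n_i/n_T)·P.
At X = 0.756: the mole-fraction product g(X) = Π y_i^ν_i = 9.5. Since Kp = g(X)·P^{-1}, P = (g/Kp)^(1/1) = (9.5/1.24)^(1/1) = 7.66 bar.

P = 7.66 bar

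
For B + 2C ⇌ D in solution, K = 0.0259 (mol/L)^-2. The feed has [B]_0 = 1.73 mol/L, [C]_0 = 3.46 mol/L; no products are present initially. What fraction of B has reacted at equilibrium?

X = 0.174

Let X = conversion of B; extent ξ = 1.73·X mol/L.
Concentrations: [B] = 1.73 − 1.73X; [C] = 3.46 − 3.46X; [D] = 1.73X.
K = [D] / ([B] [C]^2).
This equals 0.0259 at X = 0.174 (the root in 0 < X < 1).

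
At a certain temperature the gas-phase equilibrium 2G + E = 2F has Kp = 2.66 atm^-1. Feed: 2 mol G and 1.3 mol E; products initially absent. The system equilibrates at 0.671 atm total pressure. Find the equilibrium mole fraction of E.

Let X = conversion of G (basis 2 mol G); extent of reaction ξ = X.
Species balance: n_G = 2 − 2X; n_E = 1.3 − X; n_F = 2X.
Total moles n_T = 3.3 − X.
y_i = n_i/n_T, p_i = y_i·P. Kp = p_F^2 / (p_G^2 p_E).
Substituting and setting equal to 2.66 atm^-1 gives a polynomial in X; the root in (0,1) is X = 0.424.
Then n_E = 0.876, n_T = 2.88, so y_E = 0.305.

y_E = 0.305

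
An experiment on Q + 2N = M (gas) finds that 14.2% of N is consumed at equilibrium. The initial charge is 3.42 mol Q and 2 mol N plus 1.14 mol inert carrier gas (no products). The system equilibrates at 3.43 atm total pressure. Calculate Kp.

Kp = 0.0493 atm^-2

Take 2 mol N as basis and let X be its fractional conversion, so ξ = X.
At extent ξ: n_Q = 3.42 − X; n_N = 2 − 2X; n_M = X; n_I = 1.14 (inert).
n_T = Σnᵢ = 6.56 − 2X.
At X = 0.142: n_Q = 3.28, n_N = 1.72, n_M = 0.142, n_T = 6.28.
p_i = (n_i/n_T)·P. Kp = p_M / (p_Q p_N^2) = 0.0493 atm^-2.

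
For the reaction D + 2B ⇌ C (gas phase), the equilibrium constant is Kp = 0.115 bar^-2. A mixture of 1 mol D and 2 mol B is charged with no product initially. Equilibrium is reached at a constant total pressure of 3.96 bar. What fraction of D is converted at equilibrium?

X = 0.362

Let X = conversion of D (basis 1 mol D); extent of reaction ξ = X.
Species balance: n_D = 1 − X; n_B = 2 − 2X; n_C = X.
Total moles n_T = 3 − 2X.
Mole fractions y_i = n_i/n_T; Kp = p_C / (p_D p_B^2) with p_i = y_i·P.
Equating to 0.115 bar^-2 and solving on 0 < X < 1: X = 0.362.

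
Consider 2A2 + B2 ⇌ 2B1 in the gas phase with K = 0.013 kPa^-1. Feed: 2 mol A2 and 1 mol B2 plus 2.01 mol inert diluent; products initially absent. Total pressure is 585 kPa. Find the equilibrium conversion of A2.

X = 0.482

Take 2 mol A2 as basis and let X be its fractional conversion, so ξ = X.
At extent ξ: n_A2 = 2 − 2X; n_B2 = 1 − X; n_B1 = 2X; n_I = 2.01 (inert).
n_T = Σnᵢ = 5.01 − X.
With p_i = (n_i/n_T)P, K = p_B1^2 / (p_A2^2 p_B2).
This yields a degree-3 equation in X; solving on (0,1), X = 0.482.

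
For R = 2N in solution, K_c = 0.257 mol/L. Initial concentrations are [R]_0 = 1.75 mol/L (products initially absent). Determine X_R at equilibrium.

Let X = conversion of R; extent ξ = 1.75·X mol/L.
Concentrations: [R] = 1.75 − 1.75X; [N] = 3.5X.
K_c = [N]^2 / ([R]).
Equating to 0.257 mol/L: the physical root is X = 0.174.

X = 0.174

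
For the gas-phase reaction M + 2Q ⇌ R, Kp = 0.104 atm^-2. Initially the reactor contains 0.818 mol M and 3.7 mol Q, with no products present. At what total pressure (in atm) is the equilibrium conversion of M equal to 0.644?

P = 5.46 atm

Take 0.818 mol M as basis and let X be its fractional conversion, so ξ = 0.818X.
Moles: n_M = 0.818 − 0.818X; n_Q = 3.7 − 1.64X; n_R = 0.818X.
n_T = Σnᵢ = 4.52 − 1.64X.
Kp = p_R / (p_M p_Q^2) with p_i = (n_i/n_T)·P.
At X = 0.644: the mole-fraction product g(X) = Π y_i^ν_i = 3.1. Since Kp = g(X)·P^{-2}, P = (g/Kp)^(1/2) = (3.1/0.104)^(1/2) = 5.46 atm.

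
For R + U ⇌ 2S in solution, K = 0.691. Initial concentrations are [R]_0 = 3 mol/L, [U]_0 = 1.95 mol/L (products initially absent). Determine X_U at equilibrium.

Let X = conversion of U; extent ξ = 1.95·X mol/L.
Concentrations: [R] = 3 − 1.95X; [U] = 1.95 − 1.95X; [S] = 3.9X.
K = [S]^2 / ([R] [U]).
Setting equal to 0.691 and solving for X on (0,1) gives X = 0.361.

X = 0.361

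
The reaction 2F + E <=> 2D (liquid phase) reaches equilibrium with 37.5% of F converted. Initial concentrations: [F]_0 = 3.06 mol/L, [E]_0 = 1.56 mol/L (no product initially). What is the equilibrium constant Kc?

Let X = conversion of F.
Concentrations: [F] = 3.06 − 3.06X; [E] = 1.56 − 1.53X; [D] = 3.06X.
At X = 0.375: [F] = 1.91, [E] = 0.986, [D] = 1.15.
Kc = [D]^2 / ([F]^2 [E]) = 0.365 L/mol.

Kc = 0.365 L/mol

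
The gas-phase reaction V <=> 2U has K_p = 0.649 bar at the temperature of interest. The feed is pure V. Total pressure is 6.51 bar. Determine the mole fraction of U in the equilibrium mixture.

Basis: 1 mol V initially; let X = conversion of V. Extent ξ = X.
At extent ξ: n_V = 1 − X; n_U = 2X.
Total moles n_T = 1 + X.
y_i = n_i/n_T, p_i = y_i·P. K_p = p_U^2 / (p_V).
Setting this equal to 0.649 bar and taking the physical root (0 < X < 1) gives X = 0.156.
Then n_U = 0.312, n_T = 1.16, so y_U = 0.270.

y_U = 0.270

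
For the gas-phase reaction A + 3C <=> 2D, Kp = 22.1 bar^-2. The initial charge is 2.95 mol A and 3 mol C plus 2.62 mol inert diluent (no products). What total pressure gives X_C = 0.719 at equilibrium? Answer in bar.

P = 1.89 bar

Basis: 3 mol C initially; let X = conversion of C. Extent ξ = X.
Moles: n_A = 2.95 − X; n_C = 3 − 3X; n_D = 2X; n_I = 2.62 (inert).
Summing: n_T = 8.57 − 2X.
Kp = p_D^2 / (p_A p_C^3) with p_i = (n_i/n_T)·P.
At X = 0.719: the mole-fraction product g(X) = Π y_i^ν_i = 78.7. Since Kp = g(X)·P^{-2}, P = (g/Kp)^(1/2) = (78.7/22.1)^(1/2) = 1.89 bar.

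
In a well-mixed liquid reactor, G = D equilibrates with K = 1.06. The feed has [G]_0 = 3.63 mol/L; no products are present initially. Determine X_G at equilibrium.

Let X = conversion of G; extent ξ = 3.63·X mol/L.
Concentrations: [G] = 3.63 − 3.63X; [D] = 3.63X.
K = [D] / ([G]).
Solving K = 1.06 for X ∈ (0,1): X = 0.515.

X = 0.515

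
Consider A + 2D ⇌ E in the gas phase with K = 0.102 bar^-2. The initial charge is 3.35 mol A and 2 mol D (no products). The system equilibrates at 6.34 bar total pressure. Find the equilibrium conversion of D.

Let X = conversion of D (basis 2 mol D); extent of reaction ξ = X.
At extent ξ: n_A = 3.35 − X; n_D = 2 − 2X; n_E = X.
Total moles n_T = 5.35 − 2X.
With p_i = (n_i/n_T)P, K = p_E / (p_A p_D^2).
Equating to 0.102 bar^-2 and solving on 0 < X < 1: X = 0.538.

X = 0.538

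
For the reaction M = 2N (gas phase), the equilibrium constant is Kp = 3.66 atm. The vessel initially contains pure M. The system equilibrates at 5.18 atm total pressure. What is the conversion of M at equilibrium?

Take 1 mol M as basis and let X be its fractional conversion, so ξ = X.
At extent ξ: n_M = 1 − X; n_N = 2X.
n_T = Σnᵢ = 1 + X.
y_i = n_i/n_T, p_i = y_i·P. Kp = p_N^2 / (p_M).
Setting this equal to 3.66 atm and taking the physical root (0 < X < 1) gives X = 0.387.

X = 0.387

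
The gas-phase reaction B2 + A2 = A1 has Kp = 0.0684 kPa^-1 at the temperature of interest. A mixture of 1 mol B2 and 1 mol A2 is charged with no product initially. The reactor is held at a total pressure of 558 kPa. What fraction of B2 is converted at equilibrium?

X = 0.840

Let X = conversion of B2 (basis 1 mol B2); extent of reaction ξ = X.
Moles: n_B2 = 1 − X; n_A2 = 1 − X; n_A1 = X.
Total moles n_T = 2 − X.
Mole fractions y_i = n_i/n_T; Kp = p_A1 / (p_B2 p_A2) with p_i = y_i·P.
Setting this equal to 0.0684 kPa^-1 and taking the physical root (0 < X < 1) gives X = 0.840.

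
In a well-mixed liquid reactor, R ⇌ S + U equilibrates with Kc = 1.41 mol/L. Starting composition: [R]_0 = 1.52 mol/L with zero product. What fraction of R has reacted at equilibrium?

Let X = conversion of R; extent ξ = 1.52·X mol/L.
Concentrations: [R] = 1.52 − 1.52X; [S] = 1.52X; [U] = 1.52X.
Kc = [S] [U] / ([R]).
Equating to 1.41 mol/L: the physical root is X = 0.605.

X = 0.605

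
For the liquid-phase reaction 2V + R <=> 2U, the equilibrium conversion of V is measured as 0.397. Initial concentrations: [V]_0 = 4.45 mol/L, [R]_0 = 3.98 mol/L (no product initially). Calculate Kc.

Let X = conversion of V.
Concentrations: [V] = 4.45 − 4.45X; [R] = 3.98 − 2.23X; [U] = 4.45X.
At X = 0.397: [V] = 2.68, [R] = 3.1, [U] = 1.77.
Kc = [U]^2 / ([V]^2 [R]) = 0.14 L/mol.

Kc = 0.14 L/mol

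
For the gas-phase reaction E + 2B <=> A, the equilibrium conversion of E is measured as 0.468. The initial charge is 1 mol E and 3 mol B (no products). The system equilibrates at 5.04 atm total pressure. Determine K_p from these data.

Let X = conversion of E (basis 1 mol E); extent of reaction ξ = X.
At extent ξ: n_E = 1 − X; n_B = 3 − 2X; n_A = X.
Total moles n_T = 4 − 2X.
At X = 0.468: n_E = 0.532, n_B = 2.06, n_A = 0.468, n_T = 3.06.
p_i = (n_i/n_T)·P. K_p = p_A / (p_E p_B^2) = 0.0763 atm^-2.

K_p = 0.0763 atm^-2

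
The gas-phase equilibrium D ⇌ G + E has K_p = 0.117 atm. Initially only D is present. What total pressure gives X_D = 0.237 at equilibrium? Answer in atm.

Take 1 mol D as basis and let X be its fractional conversion, so ξ = X.
Species balance: n_D = 1 − X; n_G = X; n_E = X.
Summing: n_T = 1 + X.
K_p = p_G p_E / (p_D) with p_i = (n_i/n_T)·P.
At X = 0.237: the mole-fraction product g(X) = Π y_i^ν_i = 0.05951. Since K_p = g(X)·P^{1}, P = (K_p/g)^(1/1) = (0.117/0.05951)^(1/1) = 1.97 atm.

P = 1.97 atm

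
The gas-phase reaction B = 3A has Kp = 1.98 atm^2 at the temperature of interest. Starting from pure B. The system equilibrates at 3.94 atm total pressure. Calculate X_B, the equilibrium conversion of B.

X = 0.194

Basis: 1 mol B initially; let X = conversion of B. Extent ξ = X.
Moles: n_B = 1 − X; n_A = 3X.
Summing: n_T = 1 + 2X.
With p_i = (n_i/n_T)P, Kp = p_A^3 / (p_B).
Substituting and setting equal to 1.98 atm^2 gives a polynomial in X; the root in (0,1) is X = 0.194.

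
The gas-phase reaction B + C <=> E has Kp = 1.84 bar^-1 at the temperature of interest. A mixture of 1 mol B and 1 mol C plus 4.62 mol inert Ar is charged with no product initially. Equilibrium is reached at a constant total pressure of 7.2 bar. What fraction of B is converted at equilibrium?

Basis: 1 mol B initially; let X = conversion of B. Extent ξ = X.
Mole table: n_B = 1 − X; n_C = 1 − X; n_E = X; n_I = 4.62 (inert).
Summing: n_T = 6.62 − X.
y_i = n_i/n_T, p_i = y_i·P. Kp = p_E / (p_B p_C).
Substituting and setting equal to 1.84 bar^-1 gives a polynomial in X; the root in (0,1) is X = 0.513.

X = 0.513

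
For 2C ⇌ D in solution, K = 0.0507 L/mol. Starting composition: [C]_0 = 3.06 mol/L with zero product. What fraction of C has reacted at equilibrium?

Let X = conversion of C; extent ξ = 3.06X/2 mol/L.
Concentrations: [C] = 3.06 − 3.06X; [D] = 1.53X.
K = [D] / ([C]^2).
Equating to 0.0507 L/mol: the physical root is X = 0.199.

X = 0.199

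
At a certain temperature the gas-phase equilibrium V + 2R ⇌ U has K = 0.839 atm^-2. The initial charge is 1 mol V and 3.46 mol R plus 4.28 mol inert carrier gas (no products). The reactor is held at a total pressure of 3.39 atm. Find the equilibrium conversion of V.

X = 0.495

Basis: 1 mol V initially; let X = conversion of V. Extent ξ = X.
Species balance: n_V = 1 − X; n_R = 3.46 − 2X; n_U = X; n_I = 4.28 (inert).
n_T = Σnᵢ = 8.74 − 2X.
Mole fractions y_i = n_i/n_T; K = p_U / (p_V p_R^2) with p_i = y_i·P.
Equating to 0.839 atm^-2 and solving on 0 < X < 1: X = 0.495.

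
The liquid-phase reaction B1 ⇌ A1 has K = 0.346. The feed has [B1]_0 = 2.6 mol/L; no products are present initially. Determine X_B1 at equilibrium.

Let X = conversion of B1; extent ξ = 2.6·X mol/L.
Concentrations: [B1] = 2.6 − 2.6X; [A1] = 2.6X.
K = [A1] / ([B1]).
Equating to 0.346: the physical root is X = 0.257.

X = 0.257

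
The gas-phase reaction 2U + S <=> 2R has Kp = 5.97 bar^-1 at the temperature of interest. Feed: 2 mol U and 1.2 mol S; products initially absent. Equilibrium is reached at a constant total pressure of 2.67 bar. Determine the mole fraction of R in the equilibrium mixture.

Basis: 2 mol U initially; let X = conversion of U. Extent ξ = X.
Species balance: n_U = 2 − 2X; n_S = 1.2 − X; n_R = 2X.
Total moles n_T = 3.2 − X.
Mole fractions y_i = n_i/n_T; Kp = p_R^2 / (p_U^2 p_S) with p_i = y_i·P.
This yields a degree-3 equation in X; solving on (0,1), X = 0.650.
Then n_R = 1.3, n_T = 2.55, so y_R = 0.509.

y_R = 0.509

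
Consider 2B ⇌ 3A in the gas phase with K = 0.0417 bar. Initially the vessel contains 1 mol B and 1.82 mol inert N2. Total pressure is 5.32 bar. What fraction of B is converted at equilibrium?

X = 0.167

Let X = conversion of B (basis 1 mol B); extent of reaction ξ = 0.5X.
Mole table: n_B = 1 − X; n_A = 1.5X; n_I = 1.82 (inert).
Summing: n_T = 2.82 + 0.5X.
With p_i = (n_i/n_T)P, K = p_A^3 / (p_B^2).
Substituting and setting equal to 0.0417 bar gives a polynomial in X; the root in (0,1) is X = 0.167.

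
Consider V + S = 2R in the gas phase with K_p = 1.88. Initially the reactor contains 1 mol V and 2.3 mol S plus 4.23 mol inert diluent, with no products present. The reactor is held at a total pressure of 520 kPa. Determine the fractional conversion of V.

Take 1 mol V as basis and let X be its fractional conversion, so ξ = X.
Moles: n_V = 1 − X; n_S = 2.3 − X; n_R = 2X; n_I = 4.23 (inert).
Since Δν = 0, n_T = 7.53 throughout.
Mole fractions y_i = n_i/n_T; K_p = p_R^2 / (p_V p_S) with p_i = y_i·P.
This yields a degree-2 equation in X; solving on (0,1), X = 0.581.

X = 0.581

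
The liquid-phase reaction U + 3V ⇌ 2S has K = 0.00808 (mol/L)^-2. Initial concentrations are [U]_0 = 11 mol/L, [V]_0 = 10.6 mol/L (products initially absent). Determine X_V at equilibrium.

Let X = conversion of V; extent ξ = 10.6X/3 mol/L.
Concentrations: [U] = 11 − 3.53X; [V] = 10.6 − 10.6X; [S] = 7.07X.
K = [S]^2 / ([U] [V]^3).
Setting equal to 0.00808 and solving for X on (0,1) gives X = 0.489.

X = 0.489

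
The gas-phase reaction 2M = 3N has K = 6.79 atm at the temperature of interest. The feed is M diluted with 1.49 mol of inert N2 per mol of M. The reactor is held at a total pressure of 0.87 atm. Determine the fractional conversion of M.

X = 0.748

Let X = conversion of M (basis 1 mol M); extent of reaction ξ = 0.5X.
Moles: n_M = 1 − X; n_N = 1.5X; n_I = 1.49 (inert).
n_T = Σnᵢ = 2.49 + 0.5X.
y_i = n_i/n_T, p_i = y_i·P. K = p_N^3 / (p_M^2).
Substituting and setting equal to 6.79 atm gives a polynomial in X; the root in (0,1) is X = 0.748.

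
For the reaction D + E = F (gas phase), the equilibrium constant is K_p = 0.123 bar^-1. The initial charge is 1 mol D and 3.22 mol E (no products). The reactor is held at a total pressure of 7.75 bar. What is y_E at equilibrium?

Take 1 mol D as basis and let X be its fractional conversion, so ξ = X.
Mole table: n_D = 1 − X; n_E = 3.22 − X; n_F = X.
n_T = Σnᵢ = 4.22 − X.
Mole fractions y_i = n_i/n_T; K_p = p_F / (p_D p_E) with p_i = y_i·P.
Equating to 0.123 bar^-1 and solving on 0 < X < 1: X = 0.413.
Then n_E = 2.81, n_T = 3.81, so y_E = 0.737.

y_E = 0.737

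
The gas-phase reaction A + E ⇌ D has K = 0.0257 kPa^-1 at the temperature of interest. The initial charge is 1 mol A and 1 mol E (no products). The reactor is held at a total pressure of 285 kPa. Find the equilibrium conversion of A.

Basis: 1 mol A initially; let X = conversion of A. Extent ξ = X.
At extent ξ: n_A = 1 − X; n_E = 1 − X; n_D = X.
Summing: n_T = 2 − X.
y_i = n_i/n_T, p_i = y_i·P. K = p_D / (p_A p_E).
Substituting and setting equal to 0.0257 kPa^-1 gives a polynomial in X; the root in (0,1) is X = 0.653.

X = 0.653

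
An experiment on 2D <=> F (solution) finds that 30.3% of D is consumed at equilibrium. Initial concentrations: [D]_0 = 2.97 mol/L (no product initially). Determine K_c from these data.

K_c = 0.105 L/mol

Let X = conversion of D.
Concentrations: [D] = 2.97 − 2.97X; [F] = 1.49X.
At X = 0.303: [D] = 2.07, [F] = 0.45.
K_c = [F] / ([D]^2) = 0.105 L/mol.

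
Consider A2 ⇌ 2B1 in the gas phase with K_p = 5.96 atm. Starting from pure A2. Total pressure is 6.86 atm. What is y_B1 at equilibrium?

y_B1 = 0.594

Take 1 mol A2 as basis and let X be its fractional conversion, so ξ = X.
Species balance: n_A2 = 1 − X; n_B1 = 2X.
Total moles n_T = 1 + X.
y_i = n_i/n_T, p_i = y_i·P. K_p = p_B1^2 / (p_A2).
Equating to 5.96 atm and solving on 0 < X < 1: X = 0.422.
Then n_B1 = 0.845, n_T = 1.42, so y_B1 = 0.594.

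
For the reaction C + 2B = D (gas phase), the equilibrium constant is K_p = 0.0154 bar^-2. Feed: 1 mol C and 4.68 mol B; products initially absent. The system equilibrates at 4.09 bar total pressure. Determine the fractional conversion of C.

Take 1 mol C as basis and let X be its fractional conversion, so ξ = X.
At extent ξ: n_C = 1 − X; n_B = 4.68 − 2X; n_D = X.
Summing: n_T = 5.68 − 2X.
y_i = n_i/n_T, p_i = y_i·P. K_p = p_D / (p_C p_B^2).
Setting this equal to 0.0154 bar^-2 and taking the physical root (0 < X < 1) gives X = 0.146.

X = 0.146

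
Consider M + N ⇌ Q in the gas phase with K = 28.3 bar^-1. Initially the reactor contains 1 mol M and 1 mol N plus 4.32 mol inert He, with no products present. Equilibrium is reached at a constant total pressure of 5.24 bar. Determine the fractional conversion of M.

X = 0.825

Take 1 mol M as basis and let X be its fractional conversion, so ξ = X.
At extent ξ: n_M = 1 − X; n_N = 1 − X; n_Q = X; n_I = 4.32 (inert).
Summing: n_T = 6.32 − X.
y_i = n_i/n_T, p_i = y_i·P. K = p_Q / (p_M p_N).
This yields a degree-2 equation in X; solving on (0,1), X = 0.825.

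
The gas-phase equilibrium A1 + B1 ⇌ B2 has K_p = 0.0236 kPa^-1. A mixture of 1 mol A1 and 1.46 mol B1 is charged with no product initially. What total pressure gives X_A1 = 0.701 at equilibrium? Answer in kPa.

Let X = conversion of A1 (basis 1 mol A1); extent of reaction ξ = X.
Species balance: n_A1 = 1 − X; n_B1 = 1.46 − X; n_B2 = X.
n_T = Σnᵢ = 2.46 − X.
K_p = p_B2 / (p_A1 p_B1) with p_i = (n_i/n_T)·P.
At X = 0.701: the mole-fraction product g(X) = Π y_i^ν_i = 5.433. Since K_p = g(X)·P^{-1}, P = (g/K_p)^(1/1) = (5.433/0.0236)^(1/1) = 230 kPa.

P = 230 kPa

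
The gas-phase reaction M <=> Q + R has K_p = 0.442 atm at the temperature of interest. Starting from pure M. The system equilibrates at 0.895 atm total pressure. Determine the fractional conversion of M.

X = 0.575

Take 1 mol M as basis and let X be its fractional conversion, so ξ = X.
Moles: n_M = 1 − X; n_Q = X; n_R = X.
n_T = Σnᵢ = 1 + X.
With p_i = (n_i/n_T)P, K_p = p_Q p_R / (p_M).
This yields a degree-2 equation in X; solving on (0,1), X = 0.575.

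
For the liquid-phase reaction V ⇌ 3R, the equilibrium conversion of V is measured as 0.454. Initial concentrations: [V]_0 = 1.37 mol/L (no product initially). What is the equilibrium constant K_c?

K_c = 8.69 (mol/L)^2

Let X = conversion of V.
Concentrations: [V] = 1.37 − 1.37X; [R] = 4.11X.
At X = 0.454: [V] = 0.748, [R] = 1.87.
K_c = [R]^3 / ([V]) = 8.69 (mol/L)^2.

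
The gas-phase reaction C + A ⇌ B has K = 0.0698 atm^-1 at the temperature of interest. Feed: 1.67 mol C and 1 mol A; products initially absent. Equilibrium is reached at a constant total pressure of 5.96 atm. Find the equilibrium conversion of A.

Let X = conversion of A (basis 1 mol A); extent of reaction ξ = X.
Moles: n_C = 1.67 − X; n_A = 1 − X; n_B = X.
n_T = Σnᵢ = 2.67 − X.
With p_i = (n_i/n_T)P, K = p_B / (p_C p_A).
Substituting and setting equal to 0.0698 atm^-1 gives a polynomial in X; the root in (0,1) is X = 0.199.

X = 0.199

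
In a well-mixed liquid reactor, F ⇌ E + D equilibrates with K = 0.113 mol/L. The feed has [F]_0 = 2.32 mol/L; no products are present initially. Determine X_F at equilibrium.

X = 0.198

Let X = conversion of F; extent ξ = 2.32·X mol/L.
Concentrations: [F] = 2.32 − 2.32X; [E] = 2.32X; [D] = 2.32X.
K = [E] [D] / ([F]).
Setting equal to 0.113 and solving for X on (0,1) gives X = 0.198.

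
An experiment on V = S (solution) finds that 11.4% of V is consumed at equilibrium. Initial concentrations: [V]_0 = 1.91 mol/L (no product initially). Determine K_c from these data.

Let X = conversion of V.
Concentrations: [V] = 1.91 − 1.91X; [S] = 1.91X.
At X = 0.114: [V] = 1.69, [S] = 0.218.
K_c = [S] / ([V]) = 0.129.

K_c = 0.129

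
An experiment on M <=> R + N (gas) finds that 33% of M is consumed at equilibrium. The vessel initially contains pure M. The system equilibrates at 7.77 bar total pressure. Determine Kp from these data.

Basis: 1 mol M initially; let X = conversion of M. Extent ξ = X.
At extent ξ: n_M = 1 − X; n_R = X; n_N = X.
n_T = Σnᵢ = 1 + X.
At X = 0.33: n_M = 0.67, n_R = 0.33, n_N = 0.33, n_T = 1.33.
p_i = (n_i/n_T)·P. Kp = p_R p_N / (p_M) = 0.95 bar.

Kp = 0.95 bar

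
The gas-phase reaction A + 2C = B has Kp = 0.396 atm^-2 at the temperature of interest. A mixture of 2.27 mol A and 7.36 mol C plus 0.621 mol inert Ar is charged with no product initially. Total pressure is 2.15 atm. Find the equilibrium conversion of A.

X = 0.436

Basis: 2.27 mol A initially; let X = conversion of A. Extent ξ = 2.27X.
Moles: n_A = 2.27 − 2.27X; n_C = 7.36 − 4.54X; n_B = 2.27X; n_I = 0.621 (inert).
n_T = Σnᵢ = 10.3 − 4.54X.
Mole fractions y_i = n_i/n_T; Kp = p_B / (p_A p_C^2) with p_i = y_i·P.
Setting this equal to 0.396 atm^-2 and taking the physical root (0 < X < 1) gives X = 0.436.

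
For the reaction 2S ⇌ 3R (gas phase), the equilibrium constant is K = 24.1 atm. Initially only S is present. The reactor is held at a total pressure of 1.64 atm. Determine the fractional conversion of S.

X = 0.740

Basis: 1 mol S initially; let X = conversion of S. Extent ξ = 0.5X.
Moles: n_S = 1 − X; n_R = 1.5X.
Total moles n_T = 1 + 0.5X.
With p_i = (n_i/n_T)P, K = p_R^3 / (p_S^2).
Setting this equal to 24.1 atm and taking the physical root (0 < X < 1) gives X = 0.740.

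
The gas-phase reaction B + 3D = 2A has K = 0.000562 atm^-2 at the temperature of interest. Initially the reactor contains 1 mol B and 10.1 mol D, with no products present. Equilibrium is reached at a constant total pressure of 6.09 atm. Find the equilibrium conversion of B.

X = 0.180

Let X = conversion of B (basis 1 mol B); extent of reaction ξ = X.
Moles: n_B = 1 − X; n_D = 10.1 − 3X; n_A = 2X.
Total moles n_T = 11.1 − 2X.
Mole fractions y_i = n_i/n_T; K = p_A^2 / (p_B p_D^3) with p_i = y_i·P.
Setting this equal to 0.000562 atm^-2 and taking the physical root (0 < X < 1) gives X = 0.180.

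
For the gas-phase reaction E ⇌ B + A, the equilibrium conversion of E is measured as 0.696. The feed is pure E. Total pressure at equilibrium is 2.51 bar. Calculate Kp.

Kp = 2.36 bar

Take 1 mol E as basis and let X be its fractional conversion, so ξ = X.
Mole table: n_E = 1 − X; n_B = X; n_A = X.
n_T = Σnᵢ = 1 + X.
At X = 0.696: n_E = 0.304, n_B = 0.696, n_A = 0.696, n_T = 1.7.
p_i = (n_i/n_T)·P. Kp = p_B p_A / (p_E) = 2.36 bar.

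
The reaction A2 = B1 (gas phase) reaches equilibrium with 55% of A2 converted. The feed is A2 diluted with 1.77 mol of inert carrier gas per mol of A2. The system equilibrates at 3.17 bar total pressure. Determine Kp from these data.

Kp = 1.22

Basis: 1 mol A2 initially; let X = conversion of A2. Extent ξ = X.
Mole table: n_A2 = 1 − X; n_B1 = X; n_I = 1.77 (inert).
Total moles n_T = 2.77 (Δν = 0, constant).
At X = 0.55: n_A2 = 0.45, n_B1 = 0.55, n_T = 2.77.
p_i = (n_i/n_T)·P. Kp = p_B1 / (p_A2) = 1.22.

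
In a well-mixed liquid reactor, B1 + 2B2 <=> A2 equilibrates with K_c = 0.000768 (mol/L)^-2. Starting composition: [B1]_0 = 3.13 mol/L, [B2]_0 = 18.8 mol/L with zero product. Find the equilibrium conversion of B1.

Let X = conversion of B1; extent ξ = 3.13·X mol/L.
Concentrations: [B1] = 3.13 − 3.13X; [B2] = 18.8 − 6.26X; [A2] = 3.13X.
K_c = [A2] / ([B1] [B2]^2).
This equals 0.000768 at X = 0.192 (the root in 0 < X < 1).

X = 0.192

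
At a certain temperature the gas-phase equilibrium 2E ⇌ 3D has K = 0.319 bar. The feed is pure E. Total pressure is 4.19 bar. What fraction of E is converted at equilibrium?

X = 0.244

Let X = conversion of E (basis 1 mol E); extent of reaction ξ = 0.5X.
At extent ξ: n_E = 1 − X; n_D = 1.5X.
Total moles n_T = 1 + 0.5X.
With p_i = (n_i/n_T)P, K = p_D^3 / (p_E^2).
Equating to 0.319 bar and solving on 0 < X < 1: X = 0.244.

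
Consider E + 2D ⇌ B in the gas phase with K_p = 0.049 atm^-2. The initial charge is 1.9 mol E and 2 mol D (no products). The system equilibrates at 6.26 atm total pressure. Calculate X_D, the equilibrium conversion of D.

Let X = conversion of D (basis 2 mol D); extent of reaction ξ = X.
Species balance: n_E = 1.9 − X; n_D = 2 − 2X; n_B = X.
Summing: n_T = 3.9 − 2X.
y_i = n_i/n_T, p_i = y_i·P. K_p = p_B / (p_E p_D^2).
Setting this equal to 0.049 atm^-2 and taking the physical root (0 < X < 1) gives X = 0.415.

X = 0.415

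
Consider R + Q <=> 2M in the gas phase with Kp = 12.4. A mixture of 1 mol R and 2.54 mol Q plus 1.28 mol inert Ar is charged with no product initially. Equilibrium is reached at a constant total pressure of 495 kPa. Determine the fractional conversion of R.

Basis: 1 mol R initially; let X = conversion of R. Extent ξ = X.
Moles: n_R = 1 − X; n_Q = 2.54 − X; n_M = 2X; n_I = 1.28 (inert).
Total moles n_T = 4.82 (Δν = 0, constant).
Mole fractions y_i = n_i/n_T; Kp = p_M^2 / (p_R p_Q) with p_i = y_i·P.
Setting this equal to 12.4 and taking the physical root (0 < X < 1) gives X = 0.859.

X = 0.859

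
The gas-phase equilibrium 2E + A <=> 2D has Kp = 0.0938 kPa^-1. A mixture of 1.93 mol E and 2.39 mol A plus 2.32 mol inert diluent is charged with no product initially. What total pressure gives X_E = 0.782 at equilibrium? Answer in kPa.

Basis: 1.93 mol E initially; let X = conversion of E. Extent ξ = 0.965X.
Moles: n_E = 1.93 − 1.93X; n_A = 2.39 − 0.965X; n_D = 1.93X; n_I = 2.32 (inert).
n_T = Σnᵢ = 6.64 − 0.965X.
Kp = p_D^2 / (p_E^2 p_A) with p_i = (n_i/n_T)·P.
At X = 0.782: the mole-fraction product g(X) = Π y_i^ν_i = 46.31. Since Kp = g(X)·P^{-1}, P = (g/Kp)^(1/1) = (46.31/0.0938)^(1/1) = 494 kPa.

P = 494 kPa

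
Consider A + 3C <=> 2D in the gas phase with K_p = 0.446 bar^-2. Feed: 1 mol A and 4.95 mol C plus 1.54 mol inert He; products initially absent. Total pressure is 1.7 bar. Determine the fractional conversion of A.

X = 0.442

Take 1 mol A as basis and let X be its fractional conversion, so ξ = X.
Moles: n_A = 1 − X; n_C = 4.95 − 3X; n_D = 2X; n_I = 1.54 (inert).
Total moles n_T = 7.49 − 2X.
y_i = n_i/n_T, p_i = y_i·P. K_p = p_D^2 / (p_A p_C^3).
Setting this equal to 0.446 bar^-2 and taking the physical root (0 < X < 1) gives X = 0.442.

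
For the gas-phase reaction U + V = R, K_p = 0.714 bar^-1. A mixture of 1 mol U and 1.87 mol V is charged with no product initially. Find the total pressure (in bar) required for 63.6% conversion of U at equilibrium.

P = 4.43 bar

Basis: 1 mol U initially; let X = conversion of U. Extent ξ = X.
Species balance: n_U = 1 − X; n_V = 1.87 − X; n_R = X.
Total moles n_T = 2.87 − X.
K_p = p_R / (p_U p_V) with p_i = (n_i/n_T)·P.
At X = 0.636: the mole-fraction product g(X) = Π y_i^ν_i = 3.163. Since K_p = g(X)·P^{-1}, P = (g/K_p)^(1/1) = (3.163/0.714)^(1/1) = 4.43 bar.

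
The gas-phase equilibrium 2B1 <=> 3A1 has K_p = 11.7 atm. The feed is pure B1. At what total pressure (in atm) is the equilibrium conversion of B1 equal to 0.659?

Let X = conversion of B1 (basis 1 mol B1); extent of reaction ξ = 0.5X.
Mole table: n_B1 = 1 − X; n_A1 = 1.5X.
Total moles n_T = 1 + 0.5X.
K_p = p_A1^3 / (p_B1^2) with p_i = (n_i/n_T)·P.
At X = 0.659: the mole-fraction product g(X) = Π y_i^ν_i = 6.248. Since K_p = g(X)·P^{1}, P = (K_p/g)^(1/1) = (11.7/6.248)^(1/1) = 1.87 atm.

P = 1.87 atm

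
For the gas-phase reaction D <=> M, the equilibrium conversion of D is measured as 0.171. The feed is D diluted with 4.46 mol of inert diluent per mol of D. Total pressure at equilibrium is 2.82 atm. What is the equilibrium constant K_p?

Basis: 1 mol D initially; let X = conversion of D. Extent ξ = X.
Mole table: n_D = 1 − X; n_M = X; n_I = 4.46 (inert).
n_T stays at 5.46 (no change in mole number).
At X = 0.171: n_D = 0.829, n_M = 0.171, n_T = 5.46.
p_i = (n_i/n_T)·P. K_p = p_M / (p_D) = 0.206.

K_p = 0.206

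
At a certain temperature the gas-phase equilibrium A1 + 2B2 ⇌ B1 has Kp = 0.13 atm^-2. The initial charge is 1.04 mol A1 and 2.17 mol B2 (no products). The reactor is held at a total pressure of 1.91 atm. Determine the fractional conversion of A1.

Basis: 1.04 mol A1 initially; let X = conversion of A1. Extent ξ = 1.04X.
At extent ξ: n_A1 = 1.04 − 1.04X; n_B2 = 2.17 − 2.08X; n_B1 = 1.04X.
Summing: n_T = 3.21 − 2.08X.
With p_i = (n_i/n_T)P, Kp = p_B1 / (p_A1 p_B2^2).
This yields a degree-3 equation in X; solving on (0,1), X = 0.162.

X = 0.162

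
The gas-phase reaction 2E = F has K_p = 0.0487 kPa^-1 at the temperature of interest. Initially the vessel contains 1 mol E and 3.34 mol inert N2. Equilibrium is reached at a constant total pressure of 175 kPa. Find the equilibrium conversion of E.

X = 0.618

Let X = conversion of E (basis 1 mol E); extent of reaction ξ = 0.5X.
Species balance: n_E = 1 − X; n_F = 0.5X; n_I = 3.34 (inert).
Summing: n_T = 4.34 − 0.5X.
y_i = n_i/n_T, p_i = y_i·P. K_p = p_F / (p_E^2).
Substituting and setting equal to 0.0487 kPa^-1 gives a polynomial in X; the root in (0,1) is X = 0.618.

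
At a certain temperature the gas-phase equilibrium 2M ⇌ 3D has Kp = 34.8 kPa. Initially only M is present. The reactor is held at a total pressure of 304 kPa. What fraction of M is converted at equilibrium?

Let X = conversion of M (basis 1 mol M); extent of reaction ξ = 0.5X.
Species balance: n_M = 1 − X; n_D = 1.5X.
Total moles n_T = 1 + 0.5X.
Mole fractions y_i = n_i/n_T; Kp = p_D^3 / (p_M^2) with p_i = y_i·P.
This yields a degree-3 equation in X; solving on (0,1), X = 0.273.

X = 0.273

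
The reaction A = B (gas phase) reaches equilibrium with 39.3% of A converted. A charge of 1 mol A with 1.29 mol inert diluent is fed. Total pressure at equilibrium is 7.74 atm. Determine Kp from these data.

Kp = 0.647

Take 1 mol A as basis and let X be its fractional conversion, so ξ = X.
Species balance: n_A = 1 − X; n_B = X; n_I = 1.29 (inert).
n_T stays at 2.29 (no change in mole number).
At X = 0.393: n_A = 0.607, n_B = 0.393, n_T = 2.29.
p_i = (n_i/n_T)·P. Kp = p_B / (p_A) = 0.647.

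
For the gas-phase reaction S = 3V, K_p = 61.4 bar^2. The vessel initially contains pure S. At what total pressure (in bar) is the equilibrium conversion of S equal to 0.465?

Take 1 mol S as basis and let X be its fractional conversion, so ξ = X.
Moles: n_S = 1 − X; n_V = 3X.
Summing: n_T = 1 + 2X.
K_p = p_V^3 / (p_S) with p_i = (n_i/n_T)·P.
At X = 0.465: the mole-fraction product g(X) = Π y_i^ν_i = 1.362. Since K_p = g(X)·P^{2}, P = (K_p/g)^(1/2) = (61.4/1.362)^(1/2) = 6.71 bar.

P = 6.71 bar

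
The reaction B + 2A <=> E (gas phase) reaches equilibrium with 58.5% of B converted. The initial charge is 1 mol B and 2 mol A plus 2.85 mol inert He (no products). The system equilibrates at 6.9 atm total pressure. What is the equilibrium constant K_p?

K_p = 0.941 atm^-2

Let X = conversion of B (basis 1 mol B); extent of reaction ξ = X.
Moles: n_B = 1 − X; n_A = 2 − 2X; n_E = X; n_I = 2.85 (inert).
Total moles n_T = 5.85 − 2X.
At X = 0.585: n_B = 0.415, n_A = 0.83, n_E = 0.585, n_T = 4.68.
p_i = (n_i/n_T)·P. K_p = p_E / (p_B p_A^2) = 0.941 atm^-2.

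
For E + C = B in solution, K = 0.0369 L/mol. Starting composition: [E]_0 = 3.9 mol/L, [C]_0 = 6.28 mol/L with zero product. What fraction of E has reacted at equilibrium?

X = 0.172

Let X = conversion of E; extent ξ = 3.9·X mol/L.
Concentrations: [E] = 3.9 − 3.9X; [C] = 6.28 − 3.9X; [B] = 3.9X.
K = [B] / ([E] [C]).
This equals 0.0369 at X = 0.172 (the root in 0 < X < 1).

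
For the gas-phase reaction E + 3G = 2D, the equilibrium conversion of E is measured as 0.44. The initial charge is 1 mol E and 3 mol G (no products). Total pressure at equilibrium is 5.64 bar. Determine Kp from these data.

Kp = 0.0892 bar^-2

Basis: 1 mol E initially; let X = conversion of E. Extent ξ = X.
Mole table: n_E = 1 − X; n_G = 3 − 3X; n_D = 2X.
Total moles n_T = 4 − 2X.
At X = 0.44: n_E = 0.56, n_G = 1.68, n_D = 0.88, n_T = 3.12.
p_i = (n_i/n_T)·P. Kp = p_D^2 / (p_E p_G^3) = 0.0892 bar^-2.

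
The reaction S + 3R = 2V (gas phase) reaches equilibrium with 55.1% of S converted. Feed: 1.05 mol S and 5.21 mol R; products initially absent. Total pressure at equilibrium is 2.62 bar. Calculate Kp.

Kp = 0.257 bar^-2

Basis: 1.05 mol S initially; let X = conversion of S. Extent ξ = 1.05X.
At extent ξ: n_S = 1.05 − 1.05X; n_R = 5.21 − 3.15X; n_V = 2.1X.
n_T = Σnᵢ = 6.26 − 2.1X.
At X = 0.551: n_S = 0.471, n_R = 3.47, n_V = 1.16, n_T = 5.1.
p_i = (n_i/n_T)·P. Kp = p_V^2 / (p_S p_R^3) = 0.257 bar^-2.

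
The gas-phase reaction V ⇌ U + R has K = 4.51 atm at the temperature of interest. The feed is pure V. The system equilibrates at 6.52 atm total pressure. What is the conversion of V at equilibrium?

Let X = conversion of V (basis 1 mol V); extent of reaction ξ = X.
Mole table: n_V = 1 − X; n_U = X; n_R = X.
n_T = Σnᵢ = 1 + X.
y_i = n_i/n_T, p_i = y_i·P. K = p_U p_R / (p_V).
Substituting and setting equal to 4.51 atm gives a polynomial in X; the root in (0,1) is X = 0.639.

X = 0.639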